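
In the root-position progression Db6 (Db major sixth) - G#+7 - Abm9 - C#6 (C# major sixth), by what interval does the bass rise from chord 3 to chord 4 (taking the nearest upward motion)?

The roots are Ab and C#.
3 letter names make it a third; at 5 semitones (a half step wider than major) the quality is augmented.

augmented third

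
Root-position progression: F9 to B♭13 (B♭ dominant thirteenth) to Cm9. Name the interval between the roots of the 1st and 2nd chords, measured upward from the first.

perfect fourth

The roots are F and B♭.
From F to B♭ is 5 semitones, exactly the perfect fourth.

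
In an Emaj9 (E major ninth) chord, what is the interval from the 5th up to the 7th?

major 3rd

E major ninth is spelled E-G#-B-D#-F#.
5th = B; 7th = D#.
Counting 3 letters and 4 half steps from B gives a major third.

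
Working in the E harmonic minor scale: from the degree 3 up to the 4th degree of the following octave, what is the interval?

major ninth

The scale runs E F# G A B C D#.
Degree 3 = G; degree 4 (up an octave) = A.
Counting 9 letters and 14 half steps from G gives a major ninth.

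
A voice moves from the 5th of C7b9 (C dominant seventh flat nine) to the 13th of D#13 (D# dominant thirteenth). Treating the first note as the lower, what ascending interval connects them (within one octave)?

C7b9 (C dominant seventh flat nine) has G as its 5th, and D#13 (D# dominant thirteenth) has B# as its 13th.
G up to B# is 5 semitones, a half step wider than a major third, so the interval is augmented.

A3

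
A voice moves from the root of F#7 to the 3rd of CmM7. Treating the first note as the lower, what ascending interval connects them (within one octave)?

The root of F#7 is F#; the 3rd of CmM7 is Eb.
F# up to Eb is 9 semitones, a whole step narrower than a major seventh, so the interval is diminished.

diminished seventh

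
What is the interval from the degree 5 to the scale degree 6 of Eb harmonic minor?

The scale runs Eb F Gb Ab Bb Cb D.
That puts Bb below Cb.
Bb up to Cb is 1 semitone, a half step narrower than a major second, so the interval is minor.

minor 2nd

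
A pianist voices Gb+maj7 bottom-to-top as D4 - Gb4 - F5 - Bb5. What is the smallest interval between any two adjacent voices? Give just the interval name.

diminished 4th

Adjacent intervals: D4→Gb4 = diminished fourth; Gb4→F5 = major seventh; F5→Bb5 = perfect fourth.
The smallest is D4 to Gb4, a diminished fourth (4 semitones).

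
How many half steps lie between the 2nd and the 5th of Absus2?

5

The chord tones of Absus2 (Ab sus2) are Ab Bb Eb.
Bb to Eb is a perfect fourth: 5 semitones.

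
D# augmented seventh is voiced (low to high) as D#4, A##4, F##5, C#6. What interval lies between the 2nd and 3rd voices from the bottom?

Those voices are A##4 and F##5.
A## up to F## is 8 semitones, a half step narrower than a major sixth, so the interval is minor.

minor 6th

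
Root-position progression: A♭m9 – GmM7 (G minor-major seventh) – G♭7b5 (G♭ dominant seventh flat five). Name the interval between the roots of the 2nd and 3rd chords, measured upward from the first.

diminished 8th

The roots are G and G♭.
G up to G♭ is 11 semitones, a half step narrower than a perfect octave, so the interval is diminished.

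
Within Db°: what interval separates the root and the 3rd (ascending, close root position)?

minor third

Spelling the chord: Db-Fb-Abb.
That puts Db below Fb.
From Db to Fb: 3 semitones over a third = minor.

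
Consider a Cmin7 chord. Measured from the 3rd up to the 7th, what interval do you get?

perfect 5th

Spelling the chord: C Eb G Bb.
That puts Eb below Bb.
Eb up to Bb spans 5 letter names and 7 semitones — a perfect fifth.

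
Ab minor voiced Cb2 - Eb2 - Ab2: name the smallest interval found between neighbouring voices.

M3

Adjacent intervals: Cb2→Eb2 = major third; Eb2→Ab2 = perfect fourth.
The smallest is Cb2 to Eb2, a major third (4 semitones).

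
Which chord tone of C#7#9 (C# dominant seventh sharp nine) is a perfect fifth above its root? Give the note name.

Spelling the chord: C# E# G# B D##.
The root is C#. A perfect fifth above C# is G#.
G# is the chord's 5th.

G#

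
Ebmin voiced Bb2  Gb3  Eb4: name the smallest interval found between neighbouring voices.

Adjacent intervals: Bb2→Gb3 = minor sixth; Gb3→Eb4 = major sixth.
The smallest is Bb2 to Gb3, a minor sixth (8 semitones).

minor sixth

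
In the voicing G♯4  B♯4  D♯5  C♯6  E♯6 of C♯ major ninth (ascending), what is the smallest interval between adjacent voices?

m3

Adjacent intervals: G♯4→B♯4 = major third; B♯4→D♯5 = minor third; D♯5→C♯6 = minor seventh; C♯6→E♯6 = major third.
The smallest is B♯4 to D♯5, a minor third (3 semitones).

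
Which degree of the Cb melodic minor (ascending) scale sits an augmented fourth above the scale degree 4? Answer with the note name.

The scale is Cb Db Ebb Fb Gb Ab Bb.
The scale degree 4 is Fb; an augmented fourth above that is Bb — scale degree 7.

Bb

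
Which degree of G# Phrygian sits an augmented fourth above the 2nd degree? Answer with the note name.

D#

The scale is G# A B C# D# E F#.
The 2nd degree is A; an augmented fourth above that is D# — scale degree 5.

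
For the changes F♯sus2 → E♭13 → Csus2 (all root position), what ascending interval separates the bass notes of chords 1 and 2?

diminished seventh

The roots are F♯ and E♭.
F♯ up to E♭ is 9 semitones, a whole step narrower than a major seventh, so the interval is diminished.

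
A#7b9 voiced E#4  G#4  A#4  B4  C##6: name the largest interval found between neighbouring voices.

Adjacent intervals: E#4→G#4 = minor third; G#4→A#4 = major second; A#4→B4 = minor second; B4→C##6 = augmented ninth.
The largest is B4 to C##6, an augmented ninth (15 semitones).

A9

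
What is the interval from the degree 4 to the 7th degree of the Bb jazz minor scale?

A4

Bb melodic minor: Bb C Db Eb F G A.
The degree 4 is Eb and the 7th degree is A.
From Eb to A: 6 semitones over a fourth = augmented.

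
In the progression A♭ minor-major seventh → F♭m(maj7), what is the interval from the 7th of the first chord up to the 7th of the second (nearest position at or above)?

minor sixth

A♭ minor-major seventh has G as its 7th, and F♭m(maj7) has E♭ as its 7th.
G up to E♭ is 8 semitones, a half step narrower than a major sixth, so the interval is minor.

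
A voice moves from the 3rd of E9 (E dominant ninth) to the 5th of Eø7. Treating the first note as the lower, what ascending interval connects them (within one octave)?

diminished third

E9 (E dominant ninth) has G# as its 3rd, and Eø7 has Bb as its 5th.
3 letter names make it a third; at 2 semitones (a whole step narrower than major) the quality is diminished.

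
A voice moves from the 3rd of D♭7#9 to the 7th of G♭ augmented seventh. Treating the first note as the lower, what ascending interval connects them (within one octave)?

The 3rd of D♭7#9 is F; the 7th of G♭ augmented seventh is F♭.
F up to F♭ is 11 semitones, a half step narrower than a perfect octave, so the interval is diminished.

d8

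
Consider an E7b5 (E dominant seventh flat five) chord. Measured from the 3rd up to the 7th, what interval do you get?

E7b5: E-G♯-B♭-D.
3rd = G♯; 7th = D.
G♯ up to D is 6 semitones, a half step narrower than a perfect fifth, so the interval is diminished.

diminished fifth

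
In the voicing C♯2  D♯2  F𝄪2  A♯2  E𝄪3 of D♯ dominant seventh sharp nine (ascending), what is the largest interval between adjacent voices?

Adjacent intervals: C♯2→D♯2 = major second; D♯2→F𝄪2 = major third; F𝄪2→A♯2 = minor third; A♯2→E𝄪3 = augmented fifth.
The largest is A♯2 to E𝄪3, an augmented fifth (8 semitones).

augmented fifth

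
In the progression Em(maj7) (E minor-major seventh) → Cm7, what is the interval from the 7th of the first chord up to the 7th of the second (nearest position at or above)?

Em(maj7) (E minor-major seventh) has D♯ as its 7th, and Cm7 has B♭ as its 7th.
6 letter names make it a sixth; at 7 semitones (a whole step narrower than major) the quality is diminished.

diminished sixth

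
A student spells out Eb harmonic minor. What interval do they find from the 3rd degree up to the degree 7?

augmented fifth

Spelling Eb harmonic minor: Eb F Gb Ab Bb Cb D.
So we need the interval from Gb up to D.
From Gb to D: 8 semitones over a fifth = augmented.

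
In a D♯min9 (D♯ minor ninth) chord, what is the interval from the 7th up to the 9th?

major third

The chord tones of D♯m9 (D♯ minor ninth) are D♯-F♯-A♯-C♯-E♯.
That puts C♯ below E♯.
C♯ up to E♯ spans 3 letter names and 4 semitones — a major third.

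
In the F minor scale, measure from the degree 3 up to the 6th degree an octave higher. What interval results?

The scale runs F G Ab Bb C Db Eb.
Degree 3 = Ab; 6th degree (up an octave) = Db.
Ab up to Db spans 11 letter names and 17 semitones — a perfect eleventh.

perfect eleventh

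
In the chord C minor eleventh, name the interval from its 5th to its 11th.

m7

Cm11 (C minor eleventh): C-E♭-G-B♭-D-F.
That puts G below F.
G up to F is 10 semitones, a half step narrower than a major seventh, so the interval is minor.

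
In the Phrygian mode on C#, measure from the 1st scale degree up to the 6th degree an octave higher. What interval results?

The scale runs C# D E F# G# A B.
1st scale degree = C#; scale degree 6 (up an octave) = A.
13 letter names make it a thirteenth; at 20 semitones (a half step narrower than major) the quality is minor.

minor thirteenth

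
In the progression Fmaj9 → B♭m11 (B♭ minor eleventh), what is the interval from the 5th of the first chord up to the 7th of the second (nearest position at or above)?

minor 6th

The 5th of Fmaj9 is C; the 7th of B♭m11 (B♭ minor eleventh) is A♭.
6 letter names make it a sixth; at 8 semitones (a half step narrower than major) the quality is minor.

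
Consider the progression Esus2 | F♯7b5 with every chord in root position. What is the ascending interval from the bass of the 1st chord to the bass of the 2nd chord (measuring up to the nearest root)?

major second

The roots are E and F♯.
Counting 2 letters and 2 half steps from E gives a major second.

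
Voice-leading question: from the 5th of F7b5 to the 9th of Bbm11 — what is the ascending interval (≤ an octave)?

augmented unison

F7b5 has Cb as its 5th, and Bbm11 has C as its 9th.
From Cb to C: 1 semitone over a unison = augmented.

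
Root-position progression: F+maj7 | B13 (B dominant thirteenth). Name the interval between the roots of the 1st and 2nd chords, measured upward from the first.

augmented 4th

The roots are F and B.
4 letter names make it a fourth; at 6 semitones (a half step wider than perfect) the quality is augmented.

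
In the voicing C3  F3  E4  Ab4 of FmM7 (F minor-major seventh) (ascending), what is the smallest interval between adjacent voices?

Adjacent intervals: C3→F3 = perfect fourth; F3→E4 = major seventh; E4→Ab4 = diminished fourth.
The smallest is E4 to Ab4, a diminished fourth (4 semitones).

diminished fourth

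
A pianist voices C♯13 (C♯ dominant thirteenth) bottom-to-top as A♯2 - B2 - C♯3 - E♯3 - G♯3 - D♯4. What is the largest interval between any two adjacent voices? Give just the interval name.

P5

Adjacent intervals: A♯2→B2 = minor second; B2→C♯3 = major second; C♯3→E♯3 = major third; E♯3→G♯3 = minor third; G♯3→D♯4 = perfect fifth.
The largest is G♯3 to D♯4, a perfect fifth (7 semitones).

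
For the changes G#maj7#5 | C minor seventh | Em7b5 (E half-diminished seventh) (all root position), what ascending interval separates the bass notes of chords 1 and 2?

The roots are G# and C.
G# up to C is 4 semitones, a half step narrower than a perfect fourth, so the interval is diminished.

diminished fourth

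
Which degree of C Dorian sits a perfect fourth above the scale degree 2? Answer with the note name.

G

The scale is C D Eb F G A Bb.
The scale degree 2 is D; a perfect fourth above that is G — scale degree 5.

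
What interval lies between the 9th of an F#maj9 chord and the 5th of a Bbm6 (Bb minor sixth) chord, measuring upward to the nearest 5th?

The 9th of F#maj9 is G#; the 5th of Bbm6 (Bb minor sixth) is F.
7 letter names make it a seventh; at 9 semitones (a whole step narrower than major) the quality is diminished.

diminished seventh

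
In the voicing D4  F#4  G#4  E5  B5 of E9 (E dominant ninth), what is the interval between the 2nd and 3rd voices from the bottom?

Those voices are F#4 and G#4.
Counting 2 letters and 2 half steps from F# gives a major second.

major second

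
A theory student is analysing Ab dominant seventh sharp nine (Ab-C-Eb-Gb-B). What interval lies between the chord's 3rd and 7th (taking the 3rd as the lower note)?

diminished fifth

The 3rd is C and the 7th is Gb.
From C to Gb: 6 semitones over a fifth = diminished.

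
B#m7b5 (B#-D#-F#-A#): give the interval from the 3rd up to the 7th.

perfect fifth

So we need the interval from D# up to A#.
D# up to A# spans 5 letter names and 7 semitones — a perfect fifth.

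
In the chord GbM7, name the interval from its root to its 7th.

M7

GbΔ7 (Gb major seventh): Gb–Bb–Db–F.
That puts Gb below F.
Counting 7 letters and 11 half steps from Gb gives a major seventh.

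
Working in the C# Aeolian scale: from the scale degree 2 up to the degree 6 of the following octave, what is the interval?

The scale runs C# D# E F# G# A B.
So we need the interval from D# up to A.
From D# to A: 18 semitones over a twelfth = diminished.

diminished 12th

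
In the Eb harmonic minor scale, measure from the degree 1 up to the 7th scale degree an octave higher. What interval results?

major fourteenth

Eb harmonic minor: Eb F Gb Ab Bb Cb D.
So we need the interval from Eb up to D.
Counting 14 letters and 23 half steps from Eb gives a major fourteenth.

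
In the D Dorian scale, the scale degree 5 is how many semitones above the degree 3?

4

The scale is D E F G A B C.
F up to A is a major third — 4 semitones.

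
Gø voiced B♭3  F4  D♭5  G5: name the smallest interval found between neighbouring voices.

Adjacent intervals: B♭3→F4 = perfect fifth; F4→D♭5 = minor sixth; D♭5→G5 = augmented fourth.
The smallest is D♭5 to G5, an augmented fourth (6 semitones).

augmented 4th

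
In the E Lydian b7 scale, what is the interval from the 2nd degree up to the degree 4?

E lydian dominant: E F# G# A# B C# D.
2nd degree = F#; 4th scale degree = A#.
Counting 3 letters and 4 half steps from F# gives a major third.

major third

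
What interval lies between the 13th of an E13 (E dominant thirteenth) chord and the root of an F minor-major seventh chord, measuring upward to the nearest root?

The 13th of E13 (E dominant thirteenth) is C#; the root of F minor-major seventh is F.
From C# to F: 4 semitones over a fourth = diminished.

diminished fourth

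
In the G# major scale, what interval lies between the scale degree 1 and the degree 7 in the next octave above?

major 14th

G# major: G# A# B# C# D# E# F##.
So we need the interval from G# up to F##.
From G# to F## is 23 semitones, exactly the major fourteenth.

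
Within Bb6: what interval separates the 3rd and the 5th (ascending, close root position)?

minor third

The chord tones of Bb major sixth are Bb-D-F-G.
The 3rd is D and the 5th is F.
3 letter names make it a third; at 3 semitones (a half step narrower than major) the quality is minor.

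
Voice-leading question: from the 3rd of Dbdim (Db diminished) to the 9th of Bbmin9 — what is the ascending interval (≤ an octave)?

augmented fifth

The 3rd of Dbdim (Db diminished) is Fb; the 9th of Bbmin9 is C.
5 letter names make it a fifth; at 8 semitones (a half step wider than perfect) the quality is augmented.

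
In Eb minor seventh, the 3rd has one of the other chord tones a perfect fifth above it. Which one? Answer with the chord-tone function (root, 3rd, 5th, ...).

7th

Eb-7 is spelled Eb-Gb-Bb-Db.
The 3rd is Gb. A perfect fifth above Gb is Db.
Db is the chord's 7th.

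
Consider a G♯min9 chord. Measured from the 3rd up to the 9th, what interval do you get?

major seventh

Spelling the chord: G♯, B, D♯, F♯, A♯.
The 3rd is B and the 9th is A♯.
B up to A♯ spans 7 letter names and 11 semitones — a major seventh.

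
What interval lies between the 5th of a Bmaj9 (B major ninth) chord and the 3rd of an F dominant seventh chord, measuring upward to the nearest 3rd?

Bmaj9 (B major ninth) has F# as its 5th, and F dominant seventh has A as its 3rd.
F# up to A is 3 semitones, a half step narrower than a major third, so the interval is minor.

m3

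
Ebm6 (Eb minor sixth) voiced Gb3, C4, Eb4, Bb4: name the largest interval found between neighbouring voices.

Adjacent intervals: Gb3→C4 = augmented fourth; C4→Eb4 = minor third; Eb4→Bb4 = perfect fifth.
The largest is Eb4 to Bb4, a perfect fifth (7 semitones).

perfect 5th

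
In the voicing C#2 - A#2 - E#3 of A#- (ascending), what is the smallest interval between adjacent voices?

Adjacent intervals: C#2→A#2 = major sixth; A#2→E#3 = perfect fifth.
The smallest is A#2 to E#3, a perfect fifth (7 semitones).

perfect 5th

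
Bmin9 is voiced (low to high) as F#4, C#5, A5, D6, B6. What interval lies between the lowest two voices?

Those voices are F#4 and C#5.
F# up to C# spans 5 letter names and 7 semitones — a perfect fifth.

perfect fifth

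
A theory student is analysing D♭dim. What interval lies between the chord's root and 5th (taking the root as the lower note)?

D♭ diminished: D♭-F♭-A𝄫.
So we need the interval from D♭ up to A𝄫.
D♭ up to A𝄫 is 6 semitones, a half step narrower than a perfect fifth, so the interval is diminished.

diminished 5th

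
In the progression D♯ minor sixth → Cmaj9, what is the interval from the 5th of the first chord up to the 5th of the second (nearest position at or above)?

D♯ minor sixth has A♯ as its 5th, and Cmaj9 has G as its 5th.
A♯ up to G is 9 semitones, a whole step narrower than a major seventh, so the interval is diminished.

diminished seventh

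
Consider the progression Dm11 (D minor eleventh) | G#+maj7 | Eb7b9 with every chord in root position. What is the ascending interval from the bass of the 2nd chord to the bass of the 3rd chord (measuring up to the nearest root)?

diminished sixth

The roots are G# and Eb.
6 letter names make it a sixth; at 7 semitones (a whole step narrower than major) the quality is diminished.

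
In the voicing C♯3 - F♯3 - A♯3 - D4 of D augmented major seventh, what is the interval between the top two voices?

diminished 4th

Those voices are A♯3 and D4.
4 letter names make it a fourth; at 4 semitones (a half step narrower than perfect) the quality is diminished.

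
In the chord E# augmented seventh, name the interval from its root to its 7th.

minor seventh

Spelling the chord: E# G## B## D#.
So we need the interval from E# up to D#.
From E# to D#: 10 semitones over a seventh = minor.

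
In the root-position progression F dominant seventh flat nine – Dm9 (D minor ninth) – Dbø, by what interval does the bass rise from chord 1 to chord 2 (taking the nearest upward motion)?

The roots are F and D.
From F to D is 9 semitones, exactly the major sixth.

major sixth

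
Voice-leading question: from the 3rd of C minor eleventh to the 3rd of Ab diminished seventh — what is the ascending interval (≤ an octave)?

m6

C minor eleventh has Eb as its 3rd, and Ab diminished seventh has Cb as its 3rd.
Eb up to Cb is 8 semitones, a half step narrower than a major sixth, so the interval is minor.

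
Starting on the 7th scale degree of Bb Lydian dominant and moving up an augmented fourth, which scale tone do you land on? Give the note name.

D

The scale is Bb C D E F G Ab.
The 7th scale degree is Ab; an augmented fourth above that is D — scale degree 3.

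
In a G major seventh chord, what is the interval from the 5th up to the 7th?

GΔ7: G, B, D, F♯.
The 5th is D and the 7th is F♯.
D up to F♯ spans 3 letter names and 4 semitones — a major third.

major third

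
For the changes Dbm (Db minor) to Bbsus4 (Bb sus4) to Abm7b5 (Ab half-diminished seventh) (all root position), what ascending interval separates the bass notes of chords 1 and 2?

major 6th

The roots are Db and Bb.
Db up to Bb spans 6 letter names and 9 semitones — a major sixth.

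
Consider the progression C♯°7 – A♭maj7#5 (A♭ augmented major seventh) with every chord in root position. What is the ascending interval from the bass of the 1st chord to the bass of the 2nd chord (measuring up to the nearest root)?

The roots are C♯ and A♭.
From C♯ to A♭: 7 semitones over a sixth = diminished.

diminished sixth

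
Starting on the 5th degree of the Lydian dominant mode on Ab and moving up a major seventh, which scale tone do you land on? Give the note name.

The scale is Ab Bb C D Eb F Gb.
The 5th degree is Eb; a major seventh above that is D — scale degree 4.

D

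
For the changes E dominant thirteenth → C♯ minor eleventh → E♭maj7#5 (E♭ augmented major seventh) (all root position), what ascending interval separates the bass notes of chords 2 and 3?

diminished third

The roots are C♯ and E♭.
C♯ up to E♭ is 2 semitones, a whole step narrower than a major third, so the interval is diminished.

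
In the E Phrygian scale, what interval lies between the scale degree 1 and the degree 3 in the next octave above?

minor 10th

Spelling the E Phrygian scale: E F G A B C D.
Scale degree 1 = E; degree 3 (up an octave) = G.
10 letter names make it a tenth; at 15 semitones (a half step narrower than major) the quality is minor.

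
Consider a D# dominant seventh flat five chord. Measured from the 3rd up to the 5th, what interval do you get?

Spelling the chord: D# F## A C#.
That puts F## below A.
F## up to A is 2 semitones, a whole step narrower than a major third, so the interval is diminished.

d3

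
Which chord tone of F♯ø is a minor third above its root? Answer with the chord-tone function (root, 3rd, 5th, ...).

The chord tones of F♯ø are F♯–A–C–E.
The root is F♯. A minor third above F♯ is A.
A is the chord's 3rd.

3rd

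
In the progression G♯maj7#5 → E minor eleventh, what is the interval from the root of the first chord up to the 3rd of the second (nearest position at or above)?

G♯maj7#5 has G♯ as its root, and E minor eleventh has G as its 3rd.
8 letter names make it an octave; at 11 semitones (a half step narrower than perfect) the quality is diminished.

diminished octave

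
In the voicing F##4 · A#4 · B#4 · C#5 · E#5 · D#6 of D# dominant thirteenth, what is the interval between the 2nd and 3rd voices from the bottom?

Those voices are A#4 and B#4.
A# up to B# spans 2 letter names and 2 semitones — a major second.

major second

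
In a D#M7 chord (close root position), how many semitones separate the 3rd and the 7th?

D#maj7 is spelled D#, F##, A#, C##.
F## to C## is a perfect fifth: 7 semitones.

7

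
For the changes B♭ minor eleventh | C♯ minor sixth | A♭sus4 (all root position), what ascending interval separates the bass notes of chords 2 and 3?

diminished 6th

The roots are C♯ and A♭.
C♯ up to A♭ is 7 semitones, a whole step narrower than a major sixth, so the interval is diminished.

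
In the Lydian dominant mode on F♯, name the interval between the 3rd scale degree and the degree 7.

diminished fifth

F♯ lydian dominant: F♯ G♯ A♯ B♯ C♯ D♯ E.
So we need the interval from A♯ up to E.
5 letter names make it a fifth; at 6 semitones (a half step narrower than perfect) the quality is diminished.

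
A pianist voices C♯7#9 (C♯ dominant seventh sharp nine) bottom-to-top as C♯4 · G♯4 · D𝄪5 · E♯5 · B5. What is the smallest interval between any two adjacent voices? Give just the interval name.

m2

Adjacent intervals: C♯4→G♯4 = perfect fifth; G♯4→D𝄪5 = augmented fifth; D𝄪5→E♯5 = minor second; E♯5→B5 = diminished fifth.
The smallest is D𝄪5 to E♯5, a minor second (1 semitone).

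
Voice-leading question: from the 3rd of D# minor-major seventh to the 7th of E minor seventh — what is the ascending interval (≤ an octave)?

The 3rd of D# minor-major seventh is F#; the 7th of E minor seventh is D.
6 letter names make it a sixth; at 8 semitones (a half step narrower than major) the quality is minor.

minor sixth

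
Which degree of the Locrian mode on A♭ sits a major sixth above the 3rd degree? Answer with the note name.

Ab

The scale is A♭ B𝄫 C♭ D♭ E𝄫 F♭ G♭.
The 3rd degree is C♭; a major sixth above that is A♭ — scale degree 1.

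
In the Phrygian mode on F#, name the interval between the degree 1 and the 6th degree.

minor 6th

F# phrygian: F# G A B C# D E.
The degree 1 is F# and the 6th degree is D.
From F# to D: 8 semitones over a sixth = minor.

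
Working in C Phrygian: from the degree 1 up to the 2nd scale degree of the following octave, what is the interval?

minor ninth

Spelling C Phrygian: C Db Eb F G Ab Bb.
So we need the interval from C up to Db.
C up to Db is 13 semitones, a half step narrower than a major ninth, so the interval is minor.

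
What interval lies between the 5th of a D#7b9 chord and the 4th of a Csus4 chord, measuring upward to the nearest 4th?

The 5th of D#7b9 is A#; the 4th of Csus4 is F.
From A# to F: 7 semitones over a sixth = diminished.

d6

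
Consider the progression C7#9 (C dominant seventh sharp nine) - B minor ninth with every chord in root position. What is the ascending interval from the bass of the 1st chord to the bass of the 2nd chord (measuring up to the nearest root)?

The roots are C and B.
Counting 7 letters and 11 half steps from C gives a major seventh.

major seventh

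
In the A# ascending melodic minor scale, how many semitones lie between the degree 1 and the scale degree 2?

2

The scale is A# B# C# D# E# F## G##.
A# up to B# is a major second — 2 semitones.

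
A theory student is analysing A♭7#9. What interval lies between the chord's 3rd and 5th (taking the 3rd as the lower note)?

The chord tones of A♭ dominant seventh sharp nine are A♭–C–E♭–G♭–B.
The 3rd is C and the 5th is E♭.
C up to E♭ is 3 semitones, a half step narrower than a major third, so the interval is minor.

minor third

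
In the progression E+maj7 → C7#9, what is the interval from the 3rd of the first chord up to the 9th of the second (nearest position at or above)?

The 3rd of E+maj7 is G♯; the 9th of C7#9 is D♯.
Counting 5 letters and 7 half steps from G♯ gives a perfect fifth.

P5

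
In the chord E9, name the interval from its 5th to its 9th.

perfect fifth

The chord tones of E dominant ninth are E G# B D F#.
The 5th is B and the 9th is F#.
Counting 5 letters and 7 half steps from B gives a perfect fifth.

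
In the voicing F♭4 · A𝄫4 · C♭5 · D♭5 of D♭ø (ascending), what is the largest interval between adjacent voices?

Adjacent intervals: F♭4→A𝄫4 = minor third; A𝄫4→C♭5 = major third; C♭5→D♭5 = major second.
The largest is A𝄫4 to C♭5, a major third (4 semitones).

major third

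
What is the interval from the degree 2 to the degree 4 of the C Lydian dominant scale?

major third

The scale runs C D E F# G A Bb.
The degree 2 is D and the 4th scale degree is F#.
Counting 3 letters and 4 half steps from D gives a major third.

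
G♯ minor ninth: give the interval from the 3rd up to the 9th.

G♯m9 (G♯ minor ninth) is spelled G♯–B–D♯–F♯–A♯.
That puts B below A♯.
B up to A♯ spans 7 letter names and 11 semitones — a major seventh.

major seventh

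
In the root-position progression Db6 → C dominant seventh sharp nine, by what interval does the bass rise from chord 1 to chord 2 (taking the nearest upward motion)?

The roots are Db and C.
Db up to C spans 7 letter names and 11 semitones — a major seventh.

M7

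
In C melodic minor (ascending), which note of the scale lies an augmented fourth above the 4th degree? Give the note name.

B

The scale is C D E♭ F G A B.
The 4th degree is F; an augmented fourth above that is B — scale degree 7.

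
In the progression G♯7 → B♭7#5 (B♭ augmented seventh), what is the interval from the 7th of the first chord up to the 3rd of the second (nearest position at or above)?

minor sixth

G♯7 has F♯ as its 7th, and B♭7#5 (B♭ augmented seventh) has D as its 3rd.
6 letter names make it a sixth; at 8 semitones (a half step narrower than major) the quality is minor.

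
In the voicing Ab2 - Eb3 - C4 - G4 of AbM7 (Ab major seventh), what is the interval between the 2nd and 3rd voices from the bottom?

major sixth

Those voices are Eb3 and C4.
Counting 6 letters and 9 half steps from Eb gives a major sixth.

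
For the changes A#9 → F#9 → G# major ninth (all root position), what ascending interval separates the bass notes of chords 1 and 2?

The roots are A# and F#.
From A# to F#: 8 semitones over a sixth = minor.

minor sixth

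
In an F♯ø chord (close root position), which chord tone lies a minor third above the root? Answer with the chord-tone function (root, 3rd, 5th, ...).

The chord tones of F♯ø7 (F♯ half-diminished seventh) are F♯ A C E.
The root is F♯. A minor third above F♯ is A.
A is the chord's 3rd.

3rd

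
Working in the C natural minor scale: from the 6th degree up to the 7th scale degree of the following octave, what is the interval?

Spelling the C natural minor scale: C D E♭ F G A♭ B♭.
6th degree = A♭; 7th degree (up an octave) = B♭.
Counting 9 letters and 14 half steps from A♭ gives a major ninth.

major 9th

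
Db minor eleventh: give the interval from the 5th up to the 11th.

The chord tones of Dbm11 (Db minor eleventh) are Db-Fb-Ab-Cb-Eb-Gb.
That puts Ab below Gb.
From Ab to Gb: 10 semitones over a seventh = minor.

minor 7th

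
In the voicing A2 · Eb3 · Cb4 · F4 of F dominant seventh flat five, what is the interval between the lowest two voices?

Those voices are A2 and Eb3.
A up to Eb is 6 semitones, a half step narrower than a perfect fifth, so the interval is diminished.

diminished fifth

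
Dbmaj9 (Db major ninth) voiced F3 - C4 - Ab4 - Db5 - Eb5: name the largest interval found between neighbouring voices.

minor sixth

Adjacent intervals: F3→C4 = perfect fifth; C4→Ab4 = minor sixth; Ab4→Db5 = perfect fourth; Db5→Eb5 = major second.
The largest is C4 to Ab4, a minor sixth (8 semitones).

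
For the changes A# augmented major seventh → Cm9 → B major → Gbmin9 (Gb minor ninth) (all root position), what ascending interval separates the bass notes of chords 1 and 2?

The roots are A# and C.
3 letter names make it a third; at 2 semitones (a whole step narrower than major) the quality is diminished.

diminished third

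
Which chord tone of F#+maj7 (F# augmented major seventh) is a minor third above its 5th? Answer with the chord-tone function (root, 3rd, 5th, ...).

The chord tones of F#+maj7 are F#–A#–C##–E#.
The 5th is C##. A minor third above C## is E#.
E# is the chord's 7th.

7th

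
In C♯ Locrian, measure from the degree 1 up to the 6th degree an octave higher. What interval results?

The scale runs C♯ D E F♯ G A B.
That puts C♯ below A.
13 letter names make it a thirteenth; at 20 semitones (a half step narrower than major) the quality is minor.

minor 13th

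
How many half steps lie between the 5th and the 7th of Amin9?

3

Spelling the chord: A-C-E-G-B.
E to G is a minor third: 3 semitones.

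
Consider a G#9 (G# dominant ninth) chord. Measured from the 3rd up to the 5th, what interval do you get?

G# dominant ninth is spelled G#-B#-D#-F#-A#.
So we need the interval from B# up to D#.
B# up to D# is 3 semitones, a half step narrower than a major third, so the interval is minor.

minor 3rd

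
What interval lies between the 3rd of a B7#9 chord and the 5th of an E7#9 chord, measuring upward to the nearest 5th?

The 3rd of B7#9 is D#; the 5th of E7#9 is B.
6 letter names make it a sixth; at 8 semitones (a half step narrower than major) the quality is minor.

minor sixth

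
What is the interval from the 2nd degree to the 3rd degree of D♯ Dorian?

The scale runs D♯ E♯ F♯ G♯ A♯ B♯ C♯.
The 2nd degree is E♯ and the scale degree 3 is F♯.
2 letter names make it a second; at 1 semitone (a half step narrower than major) the quality is minor.

m2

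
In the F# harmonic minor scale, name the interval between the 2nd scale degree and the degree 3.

F# harmonic minor: F# G# A B C# D E#.
The 2nd scale degree is G# and the degree 3 is A.
From G# to A: 1 semitone over a second = minor.

m2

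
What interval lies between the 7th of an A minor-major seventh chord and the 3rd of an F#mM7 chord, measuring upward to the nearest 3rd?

A minor-major seventh has G# as its 7th, and F#mM7 has A as its 3rd.
2 letter names make it a second; at 1 semitone (a half step narrower than major) the quality is minor.

minor 2nd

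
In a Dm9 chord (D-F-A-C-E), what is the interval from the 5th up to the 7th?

So we need the interval from A up to C.
A up to C is 3 semitones, a half step narrower than a major third, so the interval is minor.

minor 3rd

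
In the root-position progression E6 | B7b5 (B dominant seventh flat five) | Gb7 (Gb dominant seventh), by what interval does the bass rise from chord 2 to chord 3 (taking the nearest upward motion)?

The roots are B and Gb.
B up to Gb is 7 semitones, a whole step narrower than a major sixth, so the interval is diminished.

d6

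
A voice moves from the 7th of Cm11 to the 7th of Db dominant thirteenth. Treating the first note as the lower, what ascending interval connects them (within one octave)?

Cm11 has Bb as its 7th, and Db dominant thirteenth has Cb as its 7th.
From Bb to Cb: 1 semitone over a second = minor.

minor 2nd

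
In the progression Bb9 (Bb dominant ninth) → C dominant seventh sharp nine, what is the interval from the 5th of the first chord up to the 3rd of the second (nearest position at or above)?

major seventh

Bb9 (Bb dominant ninth) has F as its 5th, and C dominant seventh sharp nine has E as its 3rd.
Counting 7 letters and 11 half steps from F gives a major seventh.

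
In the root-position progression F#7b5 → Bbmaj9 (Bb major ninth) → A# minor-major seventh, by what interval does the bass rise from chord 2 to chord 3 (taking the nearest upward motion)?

The roots are Bb and A#.
7 letter names make it a seventh; at 12 semitones (a half step wider than major) the quality is augmented.

augmented 7th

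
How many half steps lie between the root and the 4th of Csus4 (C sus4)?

5

Spelling the chord: C–F–G.
C to F is a perfect fourth: 5 semitones.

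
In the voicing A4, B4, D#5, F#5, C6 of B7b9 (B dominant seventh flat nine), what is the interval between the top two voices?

Those voices are F#5 and C6.
5 letter names make it a fifth; at 6 semitones (a half step narrower than perfect) the quality is diminished.

diminished fifth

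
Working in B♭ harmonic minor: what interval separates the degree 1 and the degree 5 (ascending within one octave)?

B♭ harmonic minor: B♭ C D♭ E♭ F G♭ A.
The degree 1 is B♭ and the degree 5 is F.
B♭ up to F spans 5 letter names and 7 semitones — a perfect fifth.

perfect 5th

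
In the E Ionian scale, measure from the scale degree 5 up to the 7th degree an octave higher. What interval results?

major tenth

E major: E F# G# A B C# D#.
The scale degree 5 is B and the degree 7 (up an octave) is D#.
Counting 10 letters and 16 half steps from B gives a major tenth.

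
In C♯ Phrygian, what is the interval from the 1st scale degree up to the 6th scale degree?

Spelling C♯ Phrygian: C♯ D E F♯ G♯ A B.
The 1st scale degree is C♯ and the scale degree 6 is A.
C♯ up to A is 8 semitones, a half step narrower than a major sixth, so the interval is minor.

minor sixth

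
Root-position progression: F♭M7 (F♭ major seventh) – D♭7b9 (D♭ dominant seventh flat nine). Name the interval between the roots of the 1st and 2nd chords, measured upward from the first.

The roots are F♭ and D♭.
F♭ up to D♭ spans 6 letter names and 9 semitones — a major sixth.

M6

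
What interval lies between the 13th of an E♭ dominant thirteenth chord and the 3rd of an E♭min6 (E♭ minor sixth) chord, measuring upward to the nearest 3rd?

The 13th of E♭ dominant thirteenth is C; the 3rd of E♭min6 (E♭ minor sixth) is G♭.
From C to G♭: 6 semitones over a fifth = diminished.

diminished fifth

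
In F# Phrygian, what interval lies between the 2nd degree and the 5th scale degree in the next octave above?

augmented 11th

F# phrygian: F# G A B C# D E.
So we need the interval from G up to C#.
From G to C#: 18 semitones over an eleventh = augmented.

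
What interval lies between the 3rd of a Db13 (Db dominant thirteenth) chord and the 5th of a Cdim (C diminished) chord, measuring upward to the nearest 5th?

minor second

Db13 (Db dominant thirteenth) has F as its 3rd, and Cdim (C diminished) has Gb as its 5th.
From F to Gb: 1 semitone over a second = minor.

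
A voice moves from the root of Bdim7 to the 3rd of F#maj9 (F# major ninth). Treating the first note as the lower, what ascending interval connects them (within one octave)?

M7

The root of Bdim7 is B; the 3rd of F#maj9 (F# major ninth) is A#.
From B to A# is 11 semitones, exactly the major seventh.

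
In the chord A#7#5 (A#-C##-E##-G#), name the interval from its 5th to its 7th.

diminished 3rd

That puts E## below G#.
From E## to G#: 2 semitones over a third = diminished.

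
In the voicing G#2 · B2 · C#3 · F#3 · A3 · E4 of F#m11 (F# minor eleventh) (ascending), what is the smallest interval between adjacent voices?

major second

Adjacent intervals: G#2→B2 = minor third; B2→C#3 = major second; C#3→F#3 = perfect fourth; F#3→A3 = minor third; A3→E4 = perfect fifth.
The smallest is B2 to C#3, a major second (2 semitones).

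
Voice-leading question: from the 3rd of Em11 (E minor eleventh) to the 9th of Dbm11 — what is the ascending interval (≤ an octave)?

minor sixth

The 3rd of Em11 (E minor eleventh) is G; the 9th of Dbm11 is Eb.
G up to Eb is 8 semitones, a half step narrower than a major sixth, so the interval is minor.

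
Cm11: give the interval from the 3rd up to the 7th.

Spelling the chord: C Eb G Bb D F.
The 3rd is Eb and the 7th is Bb.
Eb up to Bb spans 5 letter names and 7 semitones — a perfect fifth.

perfect fifth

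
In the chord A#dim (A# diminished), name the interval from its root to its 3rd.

A#°: A# C# E.
The root is A# and the 3rd is C#.
From A# to C#: 3 semitones over a third = minor.

minor third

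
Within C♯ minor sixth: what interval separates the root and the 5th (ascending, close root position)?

P5

The chord tones of C♯ minor sixth are C♯-E-G♯-A♯.
The root is C♯ and the 5th is G♯.
C♯ up to G♯ spans 5 letter names and 7 semitones — a perfect fifth.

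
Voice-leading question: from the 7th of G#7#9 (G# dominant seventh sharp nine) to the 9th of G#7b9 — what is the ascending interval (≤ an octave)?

The 7th of G#7#9 (G# dominant seventh sharp nine) is F#; the 9th of G#7b9 is A.
3 letter names make it a third; at 3 semitones (a half step narrower than major) the quality is minor.

minor third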